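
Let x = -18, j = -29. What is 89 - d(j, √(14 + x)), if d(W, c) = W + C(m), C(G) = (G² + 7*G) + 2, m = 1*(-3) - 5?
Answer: 108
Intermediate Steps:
m = -8 (m = -3 - 5 = -8)
C(G) = 2 + G² + 7*G
d(W, c) = 10 + W (d(W, c) = W + (2 + (-8)² + 7*(-8)) = W + (2 + 64 - 56) = W + 10 = 10 + W)
89 - d(j, √(14 + x)) = 89 - (10 - 29) = 89 - 1*(-19) = 89 + 19 = 108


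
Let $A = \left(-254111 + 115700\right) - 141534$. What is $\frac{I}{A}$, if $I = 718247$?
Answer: $- \frac{718247}{279945} \approx -2.5657$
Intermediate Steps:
$A = -279945$ ($A = -138411 - 141534 = -279945$)
$\frac{I}{A} = \frac{718247}{-279945} = 718247 \left(- \frac{1}{279945}\right) = - \frac{718247}{279945}$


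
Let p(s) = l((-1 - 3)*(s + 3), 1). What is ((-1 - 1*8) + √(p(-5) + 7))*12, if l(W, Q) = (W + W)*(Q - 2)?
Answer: -108 + 36*I ≈ -108.0 + 36.0*I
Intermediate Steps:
l(W, Q) = 2*W*(-2 + Q) (l(W, Q) = (2*W)*(-2 + Q) = 2*W*(-2 + Q))
p(s) = 24 + 8*s (p(s) = 2*((-1 - 3)*(s + 3))*(-2 + 1) = 2*(-4*(3 + s))*(-1) = 2*(-12 - 4*s)*(-1) = 24 + 8*s)
((-1 - 1*8) + √(p(-5) + 7))*12 = ((-1 - 1*8) + √((24 + 8*(-5)) + 7))*12 = ((-1 - 8) + √((24 - 40) + 7))*12 = (-9 + √(-16 + 7))*12 = (-9 + √(-9))*12 = (-9 + 3*I)*12 = -108 + 36*I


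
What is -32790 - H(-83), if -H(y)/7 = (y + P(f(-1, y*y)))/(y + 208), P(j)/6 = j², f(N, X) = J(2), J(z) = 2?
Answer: -4099163/125 ≈ -32793.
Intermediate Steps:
f(N, X) = 2
P(j) = 6*j²
H(y) = -7*(24 + y)/(208 + y) (H(y) = -7*(y + 6*2²)/(y + 208) = -7*(y + 6*4)/(208 + y) = -7*(y + 24)/(208 + y) = -7*(24 + y)/(208 + y))
-32790 - H(-83) = -32790 - 7*(-24 - 1*(-83))/(208 - 83) = -32790 - 7*(-24 + 83)/125 = -32790 - 7*59/125 = -32790 - 1*413/125 = -32790 - 413/125 = -4099163/125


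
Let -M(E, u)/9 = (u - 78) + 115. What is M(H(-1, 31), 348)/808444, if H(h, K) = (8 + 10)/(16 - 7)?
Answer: -495/115492 ≈ -0.0042860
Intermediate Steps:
H(h, K) = 2 (H(h, K) = 18/9 = 18*(⅑) = 2)
M(E, u) = -333 - 9*u (M(E, u) = -9*((u - 78) + 115) = -9*((-78 + u) + 115) = -9*(37 + u) = -333 - 9*u)
M(H(-1, 31), 348)/808444 = (-333 - 9*348)/808444 = (-333 - 3132)*(1/808444) = -3465*1/808444 = -495/115492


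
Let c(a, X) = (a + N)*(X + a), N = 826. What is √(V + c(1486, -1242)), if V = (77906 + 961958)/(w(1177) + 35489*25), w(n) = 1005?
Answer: 2*√567692778212005/63445 ≈ 751.08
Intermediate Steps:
c(a, X) = (826 + a)*(X + a) (c(a, X) = (a + 826)*(X + a) = (826 + a)*(X + a))
V = 74276/63445 (V = (77906 + 961958)/(1005 + 35489*25) = 1039864/(1005 + 887225) = 1039864/888230 = 1039864*(1/888230) = 74276/63445 ≈ 1.1707)
√(V + c(1486, -1242)) = √(74276/63445 + (1486² + 826*(-1242) + 826*1486 - 1242*1486)) = √(74276/63445 + (2208196 - 1025892 + 1227436 - 1845612)) = √(74276/63445 + 564128) = √(35791175236/63445) = 2*√567692778212005/63445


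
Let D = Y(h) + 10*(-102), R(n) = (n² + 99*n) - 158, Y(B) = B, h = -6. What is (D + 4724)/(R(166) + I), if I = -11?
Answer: 3698/43821 ≈ 0.084389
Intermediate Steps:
R(n) = -158 + n² + 99*n
D = -1026 (D = -6 + 10*(-102) = -6 - 1020 = -1026)
(D + 4724)/(R(166) + I) = (-1026 + 4724)/((-158 + 166² + 99*166) - 11) = 3698/((-158 + 27556 + 16434) - 11) = 3698/(43832 - 11) = 3698/43821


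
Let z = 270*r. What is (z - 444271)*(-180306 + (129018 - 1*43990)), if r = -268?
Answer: 49223568418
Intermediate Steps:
z = -72360 (z = 270*(-268) = -72360)
(z - 444271)*(-180306 + (129018 - 1*43990)) = (-72360 - 444271)*(-180306 + (129018 - 1*43990)) = -516631*(-180306 + (129018 - 43990)) = -516631*(-180306 + 85028) = -516631*(-95278) = 49223568418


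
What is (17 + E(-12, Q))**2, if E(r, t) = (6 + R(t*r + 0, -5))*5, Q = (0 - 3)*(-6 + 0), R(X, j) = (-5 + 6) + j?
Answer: 729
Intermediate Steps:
R(X, j) = 1 + j
Q = 18 (Q = -3*(-6) = 18)
E(r, t) = 10 (E(r, t) = (6 + (1 - 5))*5 = (6 - 4)*5 = 2*5 = 10)
(17 + E(-12, Q))**2 = (17 + 10)**2 = 27**2 = 729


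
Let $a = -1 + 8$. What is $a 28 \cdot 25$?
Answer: $4900$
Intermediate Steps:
$a = 7$
$a 28 \cdot 25 = 7 \cdot 28 \cdot 25 = 196 \cdot 25 = 4900$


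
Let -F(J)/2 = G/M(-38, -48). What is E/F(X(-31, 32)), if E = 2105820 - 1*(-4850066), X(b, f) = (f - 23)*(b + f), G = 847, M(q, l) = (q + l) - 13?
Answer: 4471641/11 ≈ 4.0651e+5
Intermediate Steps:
M(q, l) = -13 + l + q (M(q, l) = (l + q) - 13 = -13 + l + q)
X(b, f) = (-23 + f)*(b + f)
F(J) = 154/9 (F(J) = -1694/(-13 - 48 - 38) = -1694/(-99) = -1694*(-1)/99 = -2*(-77/9) = 154/9)
E = 6955886 (E = 2105820 + 4850066 = 6955886)
E/F(X(-31, 32)) = 6955886/(154/9) = 6955886*(9/154) = 4471641/11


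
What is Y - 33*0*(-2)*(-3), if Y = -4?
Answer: -4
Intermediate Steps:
Y - 33*0*(-2)*(-3) = -4 - 33*0*(-2)*(-3) = -4 - 0*(-3) = -4 - 33*0 = -4 + 0 = -4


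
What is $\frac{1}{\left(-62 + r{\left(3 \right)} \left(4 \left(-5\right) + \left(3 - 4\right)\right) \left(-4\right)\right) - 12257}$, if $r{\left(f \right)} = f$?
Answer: $- \frac{1}{12067} \approx -8.2871 \cdot 10^{-5}$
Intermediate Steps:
$\frac{1}{\left(-62 + r{\left(3 \right)} \left(4 \left(-5\right) + \left(3 - 4\right)\right) \left(-4\right)\right) - 12257} = \frac{1}{\left(-62 + 3 \left(4 \left(-5\right) + \left(3 - 4\right)\right) \left(-4\right)\right) - 12257} = \frac{1}{\left(-62 + 3 \left(-20 + \left(3 - 4\right)\right) \left(-4\right)\right) - 12257} = \frac{1}{\left(-62 + 3 \left(-20 - 1\right) \left(-4\right)\right) - 12257} = \frac{1}{\left(-62 + 3 \left(\left(-21\right) \left(-4\right)\right)\right) - 12257} = \frac{1}{\left(-62 + 3 \cdot 84\right) - 12257} = \frac{1}{\left(-62 + 252\right) - 12257} = \frac{1}{190 - 12257} = \frac{1}{-12067} = - \frac{1}{12067}$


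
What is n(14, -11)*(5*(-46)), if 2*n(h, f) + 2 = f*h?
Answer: 17940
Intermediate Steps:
n(h, f) = -1 + f*h/2 (n(h, f) = -1 + (f*h)/2 = -1 + f*h/2)
n(14, -11)*(5*(-46)) = (-1 + (1/2)*(-11)*14)*(5*(-46)) = (-1 - 77)*(-230) = -78*(-230) = 17940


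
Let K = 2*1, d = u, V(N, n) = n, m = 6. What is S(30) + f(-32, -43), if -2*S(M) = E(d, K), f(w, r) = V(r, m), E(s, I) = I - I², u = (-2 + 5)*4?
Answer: 7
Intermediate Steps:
u = 12 (u = 3*4 = 12)
d = 12
K = 2
f(w, r) = 6
S(M) = 1 (S(M) = -(1 - 1*2) = -(1 - 2) = -(-1) = -½*(-2) = 1)
S(30) + f(-32, -43) = 1 + 6 = 7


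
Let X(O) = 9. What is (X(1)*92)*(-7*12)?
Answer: -69552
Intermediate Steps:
(X(1)*92)*(-7*12) = (9*92)*(-7*12) = 828*(-84) = -69552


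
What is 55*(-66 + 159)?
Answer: 5115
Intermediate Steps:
55*(-66 + 159) = 55*93 = 5115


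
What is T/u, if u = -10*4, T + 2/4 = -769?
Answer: 1539/80 ≈ 19.237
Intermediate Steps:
T = -1539/2 (T = -½ - 769 = -1539/2 ≈ -769.50)
u = -40
T/u = -1539/2/(-40) = -1539/2*(-1/40) = 1539/80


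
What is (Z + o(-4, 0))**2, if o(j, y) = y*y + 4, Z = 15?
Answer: 361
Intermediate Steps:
o(j, y) = 4 + y**2 (o(j, y) = y**2 + 4 = 4 + y**2)
(Z + o(-4, 0))**2 = (15 + (4 + 0**2))**2 = (15 + (4 + 0))**2 = (15 + 4)**2 = 19**2 = 361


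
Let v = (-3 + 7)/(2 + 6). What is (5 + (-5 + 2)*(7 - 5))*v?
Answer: -1/2 ≈ -0.50000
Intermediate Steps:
v = 1/2 (v = 4/8 = 4*(1/8) = 1/2 ≈ 0.50000)
(5 + (-5 + 2)*(7 - 5))*v = (5 + (-5 + 2)*(7 - 5))*(1/2) = (5 - 3*2)*(1/2) = (5 - 6)*(1/2) = -1*1/2 = -1/2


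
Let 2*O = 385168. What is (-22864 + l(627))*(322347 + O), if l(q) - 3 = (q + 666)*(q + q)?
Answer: 823148614291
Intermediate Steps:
O = 192584 (O = (½)*385168 = 192584)
l(q) = 3 + 2*q*(666 + q) (l(q) = 3 + (q + 666)*(q + q) = 3 + (666 + q)*(2*q) = 3 + 2*q*(666 + q))
(-22864 + l(627))*(322347 + O) = (-22864 + (3 + 2*627² + 1332*627))*(322347 + 192584) = (-22864 + (3 + 2*393129 + 835164))*514931 = (-22864 + (3 + 786258 + 835164))*514931 = (-22864 + 1621425)*514931 = 1598561*514931 = 823148614291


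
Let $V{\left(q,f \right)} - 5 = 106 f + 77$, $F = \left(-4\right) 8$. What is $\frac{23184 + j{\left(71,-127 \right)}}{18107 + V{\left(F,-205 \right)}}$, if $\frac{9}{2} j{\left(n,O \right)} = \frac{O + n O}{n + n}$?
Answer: $- \frac{1645048}{251411} \approx -6.5433$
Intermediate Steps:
$F = -32$
$V{\left(q,f \right)} = 82 + 106 f$ ($V{\left(q,f \right)} = 5 + \left(106 f + 77\right) = 5 + \left(77 + 106 f\right) = 82 + 106 f$)
$j{\left(n,O \right)} = \frac{O + O n}{9 n}$ ($j{\left(n,O \right)} = \frac{2 \frac{O + n O}{n + n}}{9} = \frac{2 \frac{O + O n}{2 n}}{9} = \frac{O + O n}{9 n}$)
$\frac{23184 + j{\left(71,-127 \right)}}{18107 + V{\left(F,-205 \right)}} = \frac{23184 + \frac{1}{9} \left(-127\right) \frac{1}{71} \left(1 + 71\right)}{18107 + \left(82 + 106 \left(-205\right)\right)} = \frac{23184 + \frac{1}{9} \left(-127\right) \frac{1}{71} \cdot 72}{18107 + \left(82 - 21730\right)} = \frac{23184 - \frac{1016}{71}}{18107 - 21648} = \frac{1645048}{71 \left(-3541\right)} = \frac{1645048}{71} \left(- \frac{1}{3541}\right) = - \frac{1645048}{251411}$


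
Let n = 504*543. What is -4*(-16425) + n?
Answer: 339372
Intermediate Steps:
n = 273672
-4*(-16425) + n = -4*(-16425) + 273672 = 65700 + 273672 = 339372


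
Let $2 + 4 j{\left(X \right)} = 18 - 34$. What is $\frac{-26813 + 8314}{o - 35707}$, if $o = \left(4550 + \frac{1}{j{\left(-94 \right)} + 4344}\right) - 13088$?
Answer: $\frac{160552821}{384002353} \approx 0.4181$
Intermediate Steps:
$j{\left(X \right)} = - \frac{9}{2}$ ($j{\left(X \right)} = - \frac{1}{2} + \frac{18 - 34}{4} = - \frac{1}{2} + \frac{1}{4} \left(-16\right) = - \frac{1}{2} - 4 = - \frac{9}{2}$)
$o = - \frac{74101300}{8679}$ ($o = \left(4550 + \frac{1}{- \frac{9}{2} + 4344}\right) - 13088 = \left(4550 + \frac{1}{\frac{8679}{2}}\right) - 13088 = \left(4550 + \frac{2}{8679}\right) - 13088 = \frac{39489452}{8679} - 13088 = - \frac{74101300}{8679} \approx -8538.0$)
$\frac{-26813 + 8314}{o - 35707} = \frac{-26813 + 8314}{- \frac{74101300}{8679} - 35707} = - \frac{18499}{- \frac{384002353}{8679}} = \left(-18499\right) \left(- \frac{8679}{384002353}\right) = \frac{160552821}{384002353}$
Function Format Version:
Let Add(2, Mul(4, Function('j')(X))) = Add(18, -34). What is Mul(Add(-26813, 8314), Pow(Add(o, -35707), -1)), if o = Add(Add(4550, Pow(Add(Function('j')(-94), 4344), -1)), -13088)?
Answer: Rational(160552821, 384002353) ≈ 0.41810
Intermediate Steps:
Function('j')(X) = Rational(-9, 2) (Function('j')(X) = Add(Rational(-1, 2), Mul(Rational(1, 4), Add(18, -34))) = Add(Rational(-1, 2), Mul(Rational(1, 4), -16)) = Add(Rational(-1, 2), -4) = Rational(-9, 2))
o = Rational(-74101300, 8679) (o = Add(Add(4550, Pow(Add(Rational(-9, 2), 4344), -1)), -13088) = Add(Add(4550, Pow(Rational(8679, 2), -1)), -13088) = Add(Add(4550, Rational(2, 8679)), -13088) = Add(Rational(39489452, 8679), -13088) = Rational(-74101300, 8679) ≈ -8538.0)
Mul(Add(-26813, 8314), Pow(Add(o, -35707), -1)) = Mul(Add(-26813, 8314), Pow(Add(Rational(-74101300, 8679), -35707), -1)) = Mul(-18499, Pow(Rational(-384002353, 8679), -1)) = Mul(-18499, Rational(-8679, 384002353)) = Rational(160552821, 384002353)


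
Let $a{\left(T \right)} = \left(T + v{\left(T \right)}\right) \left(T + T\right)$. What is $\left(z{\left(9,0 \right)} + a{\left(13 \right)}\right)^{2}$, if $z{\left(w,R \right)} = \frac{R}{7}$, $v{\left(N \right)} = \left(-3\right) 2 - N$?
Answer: $24336$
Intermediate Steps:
$v{\left(N \right)} = -6 - N$
$z{\left(w,R \right)} = \frac{R}{7}$ ($z{\left(w,R \right)} = R \frac{1}{7} = \frac{R}{7}$)
$a{\left(T \right)} = - 12 T$ ($a{\left(T \right)} = \left(T - \left(6 + T\right)\right) \left(T + T\right) = - 6 \cdot 2 T = - 12 T$)
$\left(z{\left(9,0 \right)} + a{\left(13 \right)}\right)^{2} = \left(\frac{1}{7} \cdot 0 - 156\right)^{2} = \left(0 - 156\right)^{2} = \left(-156\right)^{2} = 24336$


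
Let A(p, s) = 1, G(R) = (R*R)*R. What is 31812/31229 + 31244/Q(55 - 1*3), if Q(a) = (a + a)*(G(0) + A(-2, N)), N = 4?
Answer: 22250621/73814 ≈ 301.44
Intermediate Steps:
G(R) = R³ (G(R) = R²*R = R³)
Q(a) = 2*a (Q(a) = (a + a)*(0³ + 1) = (2*a)*(0 + 1) = (2*a)*1 = 2*a)
31812/31229 + 31244/Q(55 - 1*3) = 31812/31229 + 31244/((2*(55 - 1*3))) = 31812*(1/31229) + 31244/((2*(55 - 3))) = 2892/2839 + 31244/((2*52)) = 2892/2839 + 31244/104 = 2892/2839 + 31244*(1/104) = 2892/2839 + 7811/26 = 22250621/73814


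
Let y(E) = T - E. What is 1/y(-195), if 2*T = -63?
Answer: 2/327 ≈ 0.0061162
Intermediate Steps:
T = -63/2 (T = (½)*(-63) = -63/2 ≈ -31.500)
y(E) = -63/2 - E
1/y(-195) = 1/(-63/2 - 1*(-195)) = 1/(-63/2 + 195) = 1/(327/2) = 2/327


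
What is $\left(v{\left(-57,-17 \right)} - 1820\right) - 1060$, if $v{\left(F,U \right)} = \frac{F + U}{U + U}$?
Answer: $- \frac{48923}{17} \approx -2877.8$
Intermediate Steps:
$v{\left(F,U \right)} = \frac{F + U}{2 U}$
$\left(v{\left(-57,-17 \right)} - 1820\right) - 1060 = \left(\frac{-57 - 17}{2 \left(-17\right)} - 1820\right) - 1060 = \left(\frac{1}{2} \left(- \frac{1}{17}\right) \left(-74\right) - 1820\right) - 1060 = \left(\frac{37}{17} - 1820\right) - 1060 = - \frac{30903}{17} - 1060 = - \frac{48923}{17}$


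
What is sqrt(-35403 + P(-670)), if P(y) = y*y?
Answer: sqrt(413497) ≈ 643.04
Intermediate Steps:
P(y) = y**2
sqrt(-35403 + P(-670)) = sqrt(-35403 + (-670)**2) = sqrt(-35403 + 448900) = sqrt(413497)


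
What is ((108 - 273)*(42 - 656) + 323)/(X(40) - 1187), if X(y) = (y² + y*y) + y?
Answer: 101633/2053 ≈ 49.505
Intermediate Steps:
X(y) = y + 2*y² (X(y) = (y² + y²) + y = 2*y² + y = y + 2*y²)
((108 - 273)*(42 - 656) + 323)/(X(40) - 1187) = ((108 - 273)*(42 - 656) + 323)/(40*(1 + 2*40) - 1187) = (-165*(-614) + 323)/(40*(1 + 80) - 1187) = (101310 + 323)/(40*81 - 1187) = 101633/(3240 - 1187) = 101633/2053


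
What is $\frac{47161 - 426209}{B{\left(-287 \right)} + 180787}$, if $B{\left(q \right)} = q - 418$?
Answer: $- \frac{189524}{90041} \approx -2.1049$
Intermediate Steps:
$B{\left(q \right)} = -418 + q$
$\frac{47161 - 426209}{B{\left(-287 \right)} + 180787} = \frac{47161 - 426209}{\left(-418 - 287\right) + 180787} = - \frac{379048}{-705 + 180787} = - \frac{379048}{180082} = \left(-379048\right) \frac{1}{180082} = - \frac{189524}{90041}$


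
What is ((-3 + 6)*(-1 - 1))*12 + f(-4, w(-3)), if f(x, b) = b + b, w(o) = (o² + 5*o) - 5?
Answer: -94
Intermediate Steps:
w(o) = -5 + o² + 5*o
f(x, b) = 2*b
((-3 + 6)*(-1 - 1))*12 + f(-4, w(-3)) = ((-3 + 6)*(-1 - 1))*12 + 2*(-5 + (-3)² + 5*(-3)) = (3*(-2))*12 + 2*(-5 + 9 - 15) = -6*12 + 2*(-11) = -72 - 22 = -94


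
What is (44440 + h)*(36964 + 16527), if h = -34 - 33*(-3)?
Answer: 2380616955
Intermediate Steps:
h = 65 (h = -34 + 99 = 65)
(44440 + h)*(36964 + 16527) = (44440 + 65)*(36964 + 16527) = 44505*53491 = 2380616955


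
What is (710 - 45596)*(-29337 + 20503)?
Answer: 396522924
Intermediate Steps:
(710 - 45596)*(-29337 + 20503) = -44886*(-8834) = 396522924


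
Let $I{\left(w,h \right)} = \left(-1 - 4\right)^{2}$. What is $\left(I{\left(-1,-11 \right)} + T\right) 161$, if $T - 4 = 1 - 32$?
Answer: $-322$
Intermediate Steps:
$T = -27$ ($T = 4 + \left(1 - 32\right) = 4 - 31 = -27$)
$I{\left(w,h \right)} = 25$ ($I{\left(w,h \right)} = \left(-5\right)^{2} = 25$)
$\left(I{\left(-1,-11 \right)} + T\right) 161 = \left(25 - 27\right) 161 = \left(-2\right) 161 = -322$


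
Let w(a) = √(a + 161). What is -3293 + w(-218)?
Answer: -3293 + I*√57 ≈ -3293.0 + 7.5498*I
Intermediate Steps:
w(a) = √(161 + a)
-3293 + w(-218) = -3293 + √(161 - 218) = -3293 + √(-57) = -3293 + I*√57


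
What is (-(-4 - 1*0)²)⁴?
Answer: 65536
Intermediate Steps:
(-(-4 - 1*0)²)⁴ = (-(-4 + 0)²)⁴ = (-1*(-4)²)⁴ = (-1*16)⁴ = (-16)⁴ = 65536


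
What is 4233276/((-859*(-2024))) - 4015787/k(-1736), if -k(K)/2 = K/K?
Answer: 436369999834/217327 ≈ 2.0079e+6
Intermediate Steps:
k(K) = -2 (k(K) = -2*K/K = -2*1 = -2)
4233276/((-859*(-2024))) - 4015787/k(-1736) = 4233276/((-859*(-2024))) - 4015787/(-2) = 4233276/1738616 - 4015787*(-½) = 4233276*(1/1738616) + 4015787/2 = 1058319/434654 + 4015787/2 = 436369999834/217327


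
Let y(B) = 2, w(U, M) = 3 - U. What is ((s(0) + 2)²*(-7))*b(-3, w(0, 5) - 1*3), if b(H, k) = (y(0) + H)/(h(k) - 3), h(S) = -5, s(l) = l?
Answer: -7/2 ≈ -3.5000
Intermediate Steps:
b(H, k) = -¼ - H/8 (b(H, k) = (2 + H)/(-5 - 3) = (2 + H)/(-8) = (2 + H)*(-⅛) = -¼ - H/8)
((s(0) + 2)²*(-7))*b(-3, w(0, 5) - 1*3) = ((0 + 2)²*(-7))*(-¼ - ⅛*(-3)) = (2²*(-7))*(-¼ + 3/8) = (4*(-7))*(⅛) = -28*⅛ = -7/2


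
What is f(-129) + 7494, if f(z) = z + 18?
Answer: 7383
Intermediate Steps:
f(z) = 18 + z
f(-129) + 7494 = (18 - 129) + 7494 = -111 + 7494 = 7383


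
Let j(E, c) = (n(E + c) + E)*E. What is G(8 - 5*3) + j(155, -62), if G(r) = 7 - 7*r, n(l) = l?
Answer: 38496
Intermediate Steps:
j(E, c) = E*(c + 2*E) (j(E, c) = ((E + c) + E)*E = (c + 2*E)*E = E*(c + 2*E))
G(8 - 5*3) + j(155, -62) = (7 - 7*(8 - 5*3)) + 155*(-62 + 2*155) = (7 - 7*(8 - 15)) + 155*(-62 + 310) = (7 - 7*(-7)) + 155*248 = (7 + 49) + 38440 = 56 + 38440 = 38496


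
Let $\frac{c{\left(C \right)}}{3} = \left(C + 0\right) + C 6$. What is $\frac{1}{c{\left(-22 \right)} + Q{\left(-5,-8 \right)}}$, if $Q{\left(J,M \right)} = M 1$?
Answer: $- \frac{1}{470} \approx -0.0021277$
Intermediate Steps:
$c{\left(C \right)} = 21 C$ ($c{\left(C \right)} = 3 \left(\left(C + 0\right) + C 6\right) = 3 \left(C + 6 C\right) = 3 \cdot 7 C = 21 C$)
$Q{\left(J,M \right)} = M$
$\frac{1}{c{\left(-22 \right)} + Q{\left(-5,-8 \right)}} = \frac{1}{21 \left(-22\right) - 8} = \frac{1}{-462 - 8} = \frac{1}{-470} = - \frac{1}{470}$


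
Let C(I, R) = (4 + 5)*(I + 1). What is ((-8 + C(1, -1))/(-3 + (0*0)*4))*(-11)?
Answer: 110/3 ≈ 36.667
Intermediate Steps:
C(I, R) = 9 + 9*I (C(I, R) = 9*(1 + I) = 9 + 9*I)
((-8 + C(1, -1))/(-3 + (0*0)*4))*(-11) = ((-8 + (9 + 9*1))/(-3 + (0*0)*4))*(-11) = ((-8 + (9 + 9))/(-3 + 0*4))*(-11) = ((-8 + 18)/(-3 + 0))*(-11) = (10/(-3))*(-11) = (10*(-⅓))*(-11) = -10/3*(-11) = 110/3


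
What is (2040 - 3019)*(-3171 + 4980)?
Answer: -1771011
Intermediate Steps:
(2040 - 3019)*(-3171 + 4980) = -979*1809 = -1771011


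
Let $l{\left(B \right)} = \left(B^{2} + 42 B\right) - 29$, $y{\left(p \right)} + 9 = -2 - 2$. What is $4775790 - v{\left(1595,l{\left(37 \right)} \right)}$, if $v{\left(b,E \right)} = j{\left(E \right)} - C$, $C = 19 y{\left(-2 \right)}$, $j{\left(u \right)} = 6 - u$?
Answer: $4778431$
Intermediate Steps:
$y{\left(p \right)} = -13$ ($y{\left(p \right)} = -9 - 4 = -13$)
$C = -247$ ($C = 19 \left(-13\right) = -247$)
$l{\left(B \right)} = -29 + B^{2} + 42 B$ ($l{\left(B \right)} = \left(B^{2} + 42 B\right) - 29 = -29 + B^{2} + 42 B$)
$v{\left(b,E \right)} = 253 - E$ ($v{\left(b,E \right)} = \left(6 - E\right) - -247 = \left(6 - E\right) + 247 = 253 - E$)
$4775790 - v{\left(1595,l{\left(37 \right)} \right)} = 4775790 - \left(253 - \left(-29 + 37^{2} + 42 \cdot 37\right)\right) = 4775790 - \left(253 - \left(-29 + 1369 + 1554\right)\right) = 4775790 - \left(253 - 2894\right) = 4775790 - -2641 = 4775790 + 2641 = 4778431$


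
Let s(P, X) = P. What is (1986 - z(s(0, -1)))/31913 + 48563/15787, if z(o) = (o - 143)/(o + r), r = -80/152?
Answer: 2252649533/719729330 ≈ 3.1299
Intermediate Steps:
r = -10/19 (r = -80*1/152 = -10/19 ≈ -0.52632)
z(o) = (-143 + o)/(-10/19 + o) (z(o) = (o - 143)/(o - 10/19) = (-143 + o)/(-10/19 + o))
(1986 - z(s(0, -1)))/31913 + 48563/15787 = (1986 - 19*(-143 + 0)/(-10 + 19*0))/31913 + 48563/15787 = (1986 - 19*(-143)/(-10 + 0))*(1/31913) + 48563*(1/15787) = (1986 - 19*(-143)/(-10))*(1/31913) + 48563/15787 = (1986 - 19*(-1)*(-143)/10)*(1/31913) + 48563/15787 = (1986 - 1*2717/10)*(1/31913) + 48563/15787 = (1986 - 2717/10)*(1/31913) + 48563/15787 = (17143/10)*(1/31913) + 48563/15787 = 2449/45590 + 48563/15787 = 2252649533/719729330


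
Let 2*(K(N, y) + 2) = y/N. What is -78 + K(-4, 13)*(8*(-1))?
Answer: -49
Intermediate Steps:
K(N, y) = -2 + y/(2*N) (K(N, y) = -2 + (y/N)/2 = -2 + y/(2*N))
-78 + K(-4, 13)*(8*(-1)) = -78 + (-2 + (1/2)*13/(-4))*(8*(-1)) = -78 + (-2 + (1/2)*13*(-1/4))*(-8) = -78 + (-2 - 13/8)*(-8) = -78 - 29/8*(-8) = -78 + 29 = -49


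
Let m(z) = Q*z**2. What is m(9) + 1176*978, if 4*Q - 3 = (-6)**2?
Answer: 4603671/4 ≈ 1.1509e+6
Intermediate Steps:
Q = 39/4 (Q = 3/4 + (1/4)*(-6)**2 = 3/4 + (1/4)*36 = 3/4 + 9 = 39/4 ≈ 9.7500)
m(z) = 39*z**2/4
m(9) + 1176*978 = (39/4)*9**2 + 1176*978 = (39/4)*81 + 1150128 = 3159/4 + 1150128 = 4603671/4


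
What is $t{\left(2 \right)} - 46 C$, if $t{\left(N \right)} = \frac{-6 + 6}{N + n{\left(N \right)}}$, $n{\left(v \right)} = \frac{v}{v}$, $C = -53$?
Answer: $2438$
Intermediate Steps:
$n{\left(v \right)} = 1$
$t{\left(N \right)} = 0$ ($t{\left(N \right)} = \frac{-6 + 6}{N + 1} = \frac{0}{1 + N} = 0$)
$t{\left(2 \right)} - 46 C = 0 - -2438 = 0 + 2438 = 2438$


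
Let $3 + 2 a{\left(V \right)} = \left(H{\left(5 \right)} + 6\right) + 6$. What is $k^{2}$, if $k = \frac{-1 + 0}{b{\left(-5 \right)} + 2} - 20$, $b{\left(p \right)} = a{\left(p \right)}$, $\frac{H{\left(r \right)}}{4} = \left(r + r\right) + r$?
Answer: $\frac{2137444}{5329} \approx 401.1$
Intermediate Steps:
$H{\left(r \right)} = 12 r$ ($H{\left(r \right)} = 4 \left(\left(r + r\right) + r\right) = 4 \left(2 r + r\right) = 4 \cdot 3 r = 12 r$)
$a{\left(V \right)} = \frac{69}{2}$ ($a{\left(V \right)} = - \frac{3}{2} + \frac{\left(12 \cdot 5 + 6\right) + 6}{2} = - \frac{3}{2} + \frac{\left(60 + 6\right) + 6}{2} = - \frac{3}{2} + \frac{66 + 6}{2} = - \frac{3}{2} + \frac{1}{2} \cdot 72 = - \frac{3}{2} + 36 = \frac{69}{2}$)
$b{\left(p \right)} = \frac{69}{2}$
$k = - \frac{1462}{73}$ ($k = \frac{-1 + 0}{\frac{69}{2} + 2} - 20 = - \frac{1}{\frac{73}{2}} - 20 = \left(-1\right) \frac{2}{73} - 20 = - \frac{2}{73} - 20 = - \frac{1462}{73} \approx -20.027$)
$k^{2} = \left(- \frac{1462}{73}\right)^{2} = \frac{2137444}{5329}$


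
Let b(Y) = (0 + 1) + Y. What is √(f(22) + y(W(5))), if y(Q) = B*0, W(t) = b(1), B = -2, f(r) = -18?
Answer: 3*I*√2 ≈ 4.2426*I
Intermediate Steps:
b(Y) = 1 + Y
W(t) = 2 (W(t) = 1 + 1 = 2)
y(Q) = 0 (y(Q) = -2*0 = 0)
√(f(22) + y(W(5))) = √(-18 + 0) = √(-18) = 3*I*√2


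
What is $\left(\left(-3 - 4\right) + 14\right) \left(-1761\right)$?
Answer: $-12327$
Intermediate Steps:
$\left(\left(-3 - 4\right) + 14\right) \left(-1761\right) = \left(-7 + 14\right) \left(-1761\right) = 7 \left(-1761\right) = -12327$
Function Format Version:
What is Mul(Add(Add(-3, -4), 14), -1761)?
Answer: -12327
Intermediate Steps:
Mul(Add(Add(-3, -4), 14), -1761) = Mul(Add(-7, 14), -1761) = Mul(7, -1761) = -12327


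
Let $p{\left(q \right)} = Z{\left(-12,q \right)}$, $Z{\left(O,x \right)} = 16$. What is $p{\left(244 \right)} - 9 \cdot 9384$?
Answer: $-84440$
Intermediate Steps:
$p{\left(q \right)} = 16$
$p{\left(244 \right)} - 9 \cdot 9384 = 16 - 9 \cdot 9384 = 16 - 84456 = -84440$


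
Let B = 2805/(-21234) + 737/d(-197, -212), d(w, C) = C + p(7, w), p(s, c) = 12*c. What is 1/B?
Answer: -9116464/3812523 ≈ -2.3912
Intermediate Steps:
d(w, C) = C + 12*w
B = -3812523/9116464 (B = 2805/(-21234) + 737/(-212 + 12*(-197)) = 2805*(-1/21234) + 737/(-212 - 2364) = -935/7078 + 737/(-2576) = -935/7078 + 737*(-1/2576) = -935/7078 - 737/2576 = -3812523/9116464 ≈ -0.41820)
1/B = 1/(-3812523/9116464) = -9116464/3812523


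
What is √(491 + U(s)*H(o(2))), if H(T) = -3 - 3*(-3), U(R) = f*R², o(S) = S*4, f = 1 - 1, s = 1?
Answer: √491 ≈ 22.159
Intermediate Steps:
f = 0
o(S) = 4*S
U(R) = 0 (U(R) = 0*R² = 0)
H(T) = 6 (H(T) = -3 + 9 = 6)
√(491 + U(s)*H(o(2))) = √(491 + 0*6) = √(491 + 0) = √491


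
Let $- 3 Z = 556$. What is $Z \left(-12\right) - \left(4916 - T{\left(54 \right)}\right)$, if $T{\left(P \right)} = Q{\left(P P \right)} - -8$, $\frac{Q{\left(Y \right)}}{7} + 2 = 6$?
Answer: $-2656$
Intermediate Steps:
$Q{\left(Y \right)} = 28$ ($Q{\left(Y \right)} = -14 + 7 \cdot 6 = -14 + 42 = 28$)
$Z = - \frac{556}{3}$ ($Z = \left(- \frac{1}{3}\right) 556 = - \frac{556}{3} \approx -185.33$)
$T{\left(P \right)} = 36$ ($T{\left(P \right)} = 28 - -8 = 28 + 8 = 36$)
$Z \left(-12\right) - \left(4916 - T{\left(54 \right)}\right) = \left(- \frac{556}{3}\right) \left(-12\right) - \left(4916 - 36\right) = 2224 - \left(4916 - 36\right) = 2224 - 4880 = -2656$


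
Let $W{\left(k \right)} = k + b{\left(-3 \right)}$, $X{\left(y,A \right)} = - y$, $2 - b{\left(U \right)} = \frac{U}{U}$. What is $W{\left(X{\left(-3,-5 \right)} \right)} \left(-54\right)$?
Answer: $-216$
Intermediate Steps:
$b{\left(U \right)} = 1$ ($b{\left(U \right)} = 2 - \frac{U}{U} = 2 - 1 = 1$)
$W{\left(k \right)} = 1 + k$ ($W{\left(k \right)} = k + 1 = 1 + k$)
$W{\left(X{\left(-3,-5 \right)} \right)} \left(-54\right) = \left(1 - -3\right) \left(-54\right) = \left(1 + 3\right) \left(-54\right) = 4 \left(-54\right) = -216$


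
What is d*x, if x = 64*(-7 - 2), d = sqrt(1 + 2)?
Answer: -576*sqrt(3) ≈ -997.66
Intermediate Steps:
d = sqrt(3) ≈ 1.7320
x = -576 (x = 64*(-9) = -576)
d*x = sqrt(3)*(-576) = -576*sqrt(3)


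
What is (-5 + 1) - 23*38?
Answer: -878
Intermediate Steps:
(-5 + 1) - 23*38 = -4 - 874 = -878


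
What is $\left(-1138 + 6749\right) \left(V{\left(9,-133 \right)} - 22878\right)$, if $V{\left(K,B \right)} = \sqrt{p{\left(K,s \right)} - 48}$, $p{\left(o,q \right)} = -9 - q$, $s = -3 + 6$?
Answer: $-128368458 + 11222 i \sqrt{15} \approx -1.2837 \cdot 10^{8} + 43463.0 i$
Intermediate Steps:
$s = 3$
$V{\left(K,B \right)} = 2 i \sqrt{15}$ ($V{\left(K,B \right)} = \sqrt{\left(-9 - 3\right) - 48} = \sqrt{-12 - 48} = \sqrt{-60} = 2 i \sqrt{15}$)
$\left(-1138 + 6749\right) \left(V{\left(9,-133 \right)} - 22878\right) = \left(-1138 + 6749\right) \left(2 i \sqrt{15} - 22878\right) = 5611 \left(-22878 + 2 i \sqrt{15}\right) = -128368458 + 11222 i \sqrt{15}$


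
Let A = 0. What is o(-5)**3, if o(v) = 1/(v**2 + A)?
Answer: 1/15625 ≈ 6.4000e-5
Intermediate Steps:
o(v) = v**(-2) (o(v) = 1/(v**2 + 0) = 1/(v**2) = v**(-2))
o(-5)**3 = ((-5)**(-2))**3 = (1/25)**3 = 1/15625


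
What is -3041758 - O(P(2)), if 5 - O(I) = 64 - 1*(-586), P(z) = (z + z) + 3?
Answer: -3041113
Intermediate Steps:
P(z) = 3 + 2*z (P(z) = 2*z + 3 = 3 + 2*z)
O(I) = -645 (O(I) = 5 - (64 - 1*(-586)) = 5 - (64 + 586) = 5 - 1*650 = 5 - 650 = -645)
-3041758 - O(P(2)) = -3041758 - 1*(-645) = -3041758 + 645 = -3041113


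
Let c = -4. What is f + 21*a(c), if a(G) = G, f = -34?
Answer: -118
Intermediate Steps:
f + 21*a(c) = -34 + 21*(-4) = -34 - 84 = -118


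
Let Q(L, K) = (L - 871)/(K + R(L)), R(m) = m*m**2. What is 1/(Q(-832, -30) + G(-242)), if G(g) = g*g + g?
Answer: 575930398/33589412673859 ≈ 1.7146e-5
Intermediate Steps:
R(m) = m**3
G(g) = g + g**2 (G(g) = g**2 + g = g + g**2)
Q(L, K) = (-871 + L)/(K + L**3) (Q(L, K) = (L - 871)/(K + L**3) = (-871 + L)/(K + L**3))
1/(Q(-832, -30) + G(-242)) = 1/((-871 - 832)/(-30 + (-832)**3) - 242*(1 - 242)) = 1/(-1703/(-30 - 575930368) - 242*(-241)) = 1/(-1703/(-575930398) + 58322) = 1/(-1/575930398*(-1703) + 58322) = 1/(1703/575930398 + 58322) = 1/(33589412673859/575930398) = 575930398/33589412673859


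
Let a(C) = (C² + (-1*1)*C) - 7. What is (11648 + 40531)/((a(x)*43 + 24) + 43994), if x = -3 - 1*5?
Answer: 52179/46813 ≈ 1.1146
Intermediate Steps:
x = -8 (x = -3 - 5 = -8)
a(C) = -7 + C² - C (a(C) = (C² - C) - 7 = -7 + C² - C)
(11648 + 40531)/((a(x)*43 + 24) + 43994) = (11648 + 40531)/(((-7 + (-8)² - 1*(-8))*43 + 24) + 43994) = 52179/(((-7 + 64 + 8)*43 + 24) + 43994) = 52179/((65*43 + 24) + 43994) = 52179/((2795 + 24) + 43994) = 52179/(2819 + 43994) = 52179/46813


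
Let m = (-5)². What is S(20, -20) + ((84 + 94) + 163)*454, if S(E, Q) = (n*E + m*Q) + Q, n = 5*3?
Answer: 154594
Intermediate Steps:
m = 25
n = 15
S(E, Q) = 15*E + 26*Q (S(E, Q) = (15*E + 25*Q) + Q = 15*E + 26*Q)
S(20, -20) + ((84 + 94) + 163)*454 = (15*20 + 26*(-20)) + ((84 + 94) + 163)*454 = (300 - 520) + (178 + 163)*454 = -220 + 341*454 = -220 + 154814 = 154594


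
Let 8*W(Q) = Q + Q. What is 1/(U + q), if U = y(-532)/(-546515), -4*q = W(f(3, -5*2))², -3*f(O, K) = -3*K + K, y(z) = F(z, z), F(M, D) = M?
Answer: -19674540/13643723 ≈ -1.4420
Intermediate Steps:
y(z) = z
f(O, K) = 2*K/3 (f(O, K) = -(-3*K + K)/3 = -(-2)*K/3 = 2*K/3)
W(Q) = Q/4 (W(Q) = (Q + Q)/8 = (2*Q)/8 = Q/4)
q = -25/36 (q = -((2*(-5*2)/3)/4)²/4 = -(((⅔)*(-10))/4)²/4 = -((¼)*(-20/3))²/4 = -(-5/3)²/4 = -¼*25/9 = -25/36 ≈ -0.69444)
U = 532/546515 (U = -532/(-546515) = -532*(-1/546515) = 532/546515 ≈ 0.00097344)
1/(U + q) = 1/(532/546515 - 25/36) = 1/(-13643723/19674540) = -19674540/13643723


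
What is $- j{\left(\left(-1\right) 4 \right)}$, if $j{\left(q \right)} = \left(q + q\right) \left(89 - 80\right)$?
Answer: $72$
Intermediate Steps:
$j{\left(q \right)} = 18 q$ ($j{\left(q \right)} = 2 q 9 = 18 q$)
$- j{\left(\left(-1\right) 4 \right)} = - 18 \left(\left(-1\right) 4\right) = - 18 \left(-4\right) = \left(-1\right) \left(-72\right) = 72$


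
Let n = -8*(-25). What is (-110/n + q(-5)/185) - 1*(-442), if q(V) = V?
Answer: 326653/740 ≈ 441.42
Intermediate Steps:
n = 200
(-110/n + q(-5)/185) - 1*(-442) = (-110/200 - 5/185) - 1*(-442) = (-110*1/200 - 5*1/185) + 442 = (-11/20 - 1/37) + 442 = -427/740 + 442 = 326653/740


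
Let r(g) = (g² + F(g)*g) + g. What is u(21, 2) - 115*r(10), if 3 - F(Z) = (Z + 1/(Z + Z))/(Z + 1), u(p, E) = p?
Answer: -330623/22 ≈ -15028.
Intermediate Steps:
F(Z) = 3 - (Z + 1/(2*Z))/(1 + Z) (F(Z) = 3 - (Z + 1/(Z + Z))/(Z + 1) = 3 - (Z + 1/(2*Z))/(1 + Z))
r(g) = g + g² + (-1 + 4*g² + 6*g)/(2*(1 + g)) (r(g) = (g² + ((-1 + 4*g² + 6*g)/(2*g*(1 + g)))*g) + g = (g² + (-1 + 4*g² + 6*g)/(2*(1 + g))) + g = g + g² + (-1 + 4*g² + 6*g)/(2*(1 + g)))
u(21, 2) - 115*r(10) = 21 - 115*(-½ + 10³ + 4*10 + 4*10²)/(1 + 10) = 21 - 115*(-½ + 1000 + 40 + 4*100)/11 = 21 - 115*(-½ + 1000 + 40 + 400)/11 = 21 - 115*2879/(11*2) = 21 - 115*2879/22 = 21 - 331085/22 = -330623/22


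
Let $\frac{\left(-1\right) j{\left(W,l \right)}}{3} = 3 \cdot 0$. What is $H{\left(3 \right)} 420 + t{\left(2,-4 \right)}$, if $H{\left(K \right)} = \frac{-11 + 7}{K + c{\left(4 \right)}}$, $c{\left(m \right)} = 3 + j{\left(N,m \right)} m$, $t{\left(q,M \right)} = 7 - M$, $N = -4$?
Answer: $-269$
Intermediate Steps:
$j{\left(W,l \right)} = 0$ ($j{\left(W,l \right)} = - 3 \cdot 3 \cdot 0 = \left(-3\right) 0 = 0$)
$c{\left(m \right)} = 3$ ($c{\left(m \right)} = 3 + 0 m = 3 + 0 = 3$)
$H{\left(K \right)} = - \frac{4}{3 + K}$ ($H{\left(K \right)} = \frac{-11 + 7}{K + 3} = - \frac{4}{3 + K}$)
$H{\left(3 \right)} 420 + t{\left(2,-4 \right)} = - \frac{4}{3 + 3} \cdot 420 + \left(7 - -4\right) = - \frac{4}{6} \cdot 420 + \left(7 + 4\right) = \left(-4\right) \frac{1}{6} \cdot 420 + 11 = \left(- \frac{2}{3}\right) 420 + 11 = -280 + 11 = -269$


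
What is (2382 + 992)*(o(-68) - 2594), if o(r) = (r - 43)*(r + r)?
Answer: 42181748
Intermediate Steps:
o(r) = 2*r*(-43 + r) (o(r) = (-43 + r)*(2*r) = 2*r*(-43 + r))
(2382 + 992)*(o(-68) - 2594) = (2382 + 992)*(2*(-68)*(-43 - 68) - 2594) = 3374*(2*(-68)*(-111) - 2594) = 3374*(15096 - 2594) = 3374*12502 = 42181748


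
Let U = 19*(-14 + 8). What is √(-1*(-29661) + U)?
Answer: 21*√67 ≈ 171.89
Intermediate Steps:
U = -114 (U = 19*(-6) = -114)
√(-1*(-29661) + U) = √(-1*(-29661) - 114) = √(29661 - 114) = √29547 = 21*√67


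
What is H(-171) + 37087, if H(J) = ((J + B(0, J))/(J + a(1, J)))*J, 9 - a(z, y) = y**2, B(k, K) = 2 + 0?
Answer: 121160018/3267 ≈ 37086.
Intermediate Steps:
B(k, K) = 2
a(z, y) = 9 - y**2
H(J) = J*(2 + J)/(9 + J - J**2) (H(J) = ((J + 2)/(J + (9 - J**2)))*J = ((2 + J)/(9 + J - J**2))*J = J*(2 + J)/(9 + J - J**2))
H(-171) + 37087 = -171*(2 - 171)/(9 - 171 - 1*(-171)**2) + 37087 = -171*(-169)/(9 - 171 - 1*29241) + 37087 = -171*(-169)/(9 - 171 - 29241) + 37087 = -171*(-169)/(-29403) + 37087 = -171*(-1/29403)*(-169) + 37087 = -3211/3267 + 37087 = 121160018/3267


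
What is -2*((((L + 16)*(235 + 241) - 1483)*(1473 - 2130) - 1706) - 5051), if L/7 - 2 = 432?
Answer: 1908231908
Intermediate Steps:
L = 3038 (L = 14 + 7*432 = 14 + 3024 = 3038)
-2*((((L + 16)*(235 + 241) - 1483)*(1473 - 2130) - 1706) - 5051) = -2*((((3038 + 16)*(235 + 241) - 1483)*(1473 - 2130) - 1706) - 5051) = -2*(((3054*476 - 1483)*(-657) - 1706) - 5051) = -2*(((1453704 - 1483)*(-657) - 1706) - 5051) = -2*((1452221*(-657) - 1706) - 5051) = -2*((-954109197 - 1706) - 5051) = -2*(-954110903 - 5051) = -2*(-954115954) = 1908231908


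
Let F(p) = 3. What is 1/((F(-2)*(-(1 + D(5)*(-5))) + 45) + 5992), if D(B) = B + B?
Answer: 1/6184 ≈ 0.00016171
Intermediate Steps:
D(B) = 2*B
1/((F(-2)*(-(1 + D(5)*(-5))) + 45) + 5992) = 1/((3*(-(1 + (2*5)*(-5))) + 45) + 5992) = 1/((3*(-(1 + 10*(-5))) + 45) + 5992) = 1/((3*(-(1 - 50)) + 45) + 5992) = 1/((3*(-1*(-49)) + 45) + 5992) = 1/((3*49 + 45) + 5992) = 1/((147 + 45) + 5992) = 1/(192 + 5992) = 1/6184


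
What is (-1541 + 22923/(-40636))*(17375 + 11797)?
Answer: -456855391707/10159 ≈ -4.4970e+7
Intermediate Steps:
(-1541 + 22923/(-40636))*(17375 + 11797) = (-1541 + 22923*(-1/40636))*29172 = (-1541 - 22923/40636)*29172 = -62642999/40636*29172 = -456855391707/10159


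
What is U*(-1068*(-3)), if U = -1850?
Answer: -5927400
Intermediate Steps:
U*(-1068*(-3)) = -(-1975800)*(-3) = -1850*3204 = -5927400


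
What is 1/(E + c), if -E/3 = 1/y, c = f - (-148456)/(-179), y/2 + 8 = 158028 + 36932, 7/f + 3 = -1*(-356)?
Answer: -8212288016/6810806094307 ≈ -0.0012058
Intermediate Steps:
f = 7/353 (f = 7/(-3 - 1*(-356)) = 7/(-3 + 356) = 7/353 ≈ 0.019830)
y = 389904 (y = -16 + 2*(158028 + 36932) = -16 + 2*194960 = -16 + 389920 = 389904)
c = -52403715/63187 (c = 7/353 - (-148456)/(-179) = 7/353 - (-148456)*(-1)/179 = 7/353 - 308*482/179 = 7/353 - 148456/179 = -52403715/63187 ≈ -829.34)
E = -1/129968 (E = -3/389904 = -3*1/389904 = -1/129968 ≈ -7.6942e-6)
1/(E + c) = 1/(-1/129968 - 52403715/63187) = 1/(-6810806094307/8212288016) = -8212288016/6810806094307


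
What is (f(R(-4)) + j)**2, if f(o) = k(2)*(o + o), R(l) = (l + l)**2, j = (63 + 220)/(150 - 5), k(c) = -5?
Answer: 8559395289/21025 ≈ 4.0711e+5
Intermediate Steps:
j = 283/145 ≈ 1.9517
R(l) = 4*l**2 (R(l) = (2*l)**2 = 4*l**2)
f(o) = -10*o (f(o) = -5*(o + o) = -10*o)
(f(R(-4)) + j)**2 = (-40*(-4)**2 + 283/145)**2 = (-40*16 + 283/145)**2 = (-10*64 + 283/145)**2 = (-640 + 283/145)**2 = (-92517/145)**2 = 8559395289/21025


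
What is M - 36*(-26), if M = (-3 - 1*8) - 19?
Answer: 906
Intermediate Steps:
M = -30 (M = (-3 - 8) - 19 = -11 - 19 = -30)
M - 36*(-26) = -30 - 36*(-26) = -30 + 936 = 906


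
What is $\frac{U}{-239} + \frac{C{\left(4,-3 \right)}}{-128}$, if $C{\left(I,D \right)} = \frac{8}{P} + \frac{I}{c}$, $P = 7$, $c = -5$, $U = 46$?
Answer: $- \frac{52237}{267680} \approx -0.19515$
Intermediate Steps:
$C{\left(I,D \right)} = \frac{8}{7} - \frac{I}{5}$ ($C{\left(I,D \right)} = \frac{8}{7} + \frac{I}{-5} = 8 \cdot \frac{1}{7} + I \left(- \frac{1}{5}\right) = \frac{8}{7} - \frac{I}{5}$)
$\frac{U}{-239} + \frac{C{\left(4,-3 \right)}}{-128} = \frac{46}{-239} + \frac{\frac{8}{7} - \frac{4}{5}}{-128} = 46 \left(- \frac{1}{239}\right) + \left(\frac{8}{7} - \frac{4}{5}\right) \left(- \frac{1}{128}\right) = - \frac{46}{239} + \frac{12}{35} \left(- \frac{1}{128}\right) = - \frac{46}{239} - \frac{3}{1120} = - \frac{52237}{267680}$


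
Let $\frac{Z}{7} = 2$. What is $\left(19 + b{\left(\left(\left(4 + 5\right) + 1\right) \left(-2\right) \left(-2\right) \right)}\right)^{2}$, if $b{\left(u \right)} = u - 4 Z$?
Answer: $9$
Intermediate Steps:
$Z = 14$ ($Z = 7 \cdot 2 = 14$)
$b{\left(u \right)} = -56 + u$ ($b{\left(u \right)} = u - 56 = -56 + u$)
$\left(19 + b{\left(\left(\left(4 + 5\right) + 1\right) \left(-2\right) \left(-2\right) \right)}\right)^{2} = \left(19 - \left(56 - \left(\left(4 + 5\right) + 1\right) \left(-2\right) \left(-2\right)\right)\right)^{2} = \left(19 - \left(56 - \left(9 + 1\right) \left(-2\right) \left(-2\right)\right)\right)^{2} = \left(19 - \left(56 - 10 \left(-2\right) \left(-2\right)\right)\right)^{2} = \left(19 - 16\right)^{2} = 3^{2} = 9$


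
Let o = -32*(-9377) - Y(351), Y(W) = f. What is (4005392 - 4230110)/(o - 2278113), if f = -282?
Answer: 224718/1977767 ≈ 0.11362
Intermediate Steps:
Y(W) = -282
o = 300346 (o = -32*(-9377) - 1*(-282) = 300064 + 282 = 300346)
(4005392 - 4230110)/(o - 2278113) = (4005392 - 4230110)/(300346 - 2278113) = -224718/(-1977767) = -224718*(-1/1977767) = 224718/1977767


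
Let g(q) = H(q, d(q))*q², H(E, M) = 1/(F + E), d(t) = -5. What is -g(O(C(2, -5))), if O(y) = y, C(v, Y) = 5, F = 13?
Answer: -25/18 ≈ -1.3889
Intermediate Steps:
H(E, M) = 1/(13 + E)
g(q) = q²/(13 + q)
-g(O(C(2, -5))) = -5²/(13 + 5) = -25/18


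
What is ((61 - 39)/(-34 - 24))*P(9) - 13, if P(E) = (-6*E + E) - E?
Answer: 217/29 ≈ 7.4828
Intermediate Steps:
P(E) = -6*E (P(E) = -5*E - E = -6*E)
((61 - 39)/(-34 - 24))*P(9) - 13 = ((61 - 39)/(-34 - 24))*(-6*9) - 13 = (22/(-58))*(-54) - 13 = (22*(-1/58))*(-54) - 13 = -11/29*(-54) - 13 = 594/29 - 13 = 217/29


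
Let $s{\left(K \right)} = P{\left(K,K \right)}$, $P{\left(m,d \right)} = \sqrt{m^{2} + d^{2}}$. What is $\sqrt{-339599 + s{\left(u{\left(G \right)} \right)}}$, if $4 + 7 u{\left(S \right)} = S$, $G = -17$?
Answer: $\sqrt{-339599 + 3 \sqrt{2}} \approx 582.75 i$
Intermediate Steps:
$u{\left(S \right)} = - \frac{4}{7} + \frac{S}{7}$
$P{\left(m,d \right)} = \sqrt{d^{2} + m^{2}}$
$s{\left(K \right)} = \sqrt{2} \sqrt{K^{2}}$ ($s{\left(K \right)} = \sqrt{K^{2} + K^{2}} = \sqrt{2 K^{2}} = \sqrt{2} \sqrt{K^{2}}$)
$\sqrt{-339599 + s{\left(u{\left(G \right)} \right)}} = \sqrt{-339599 + \sqrt{2} \sqrt{\left(- \frac{4}{7} + \frac{1}{7} \left(-17\right)\right)^{2}}} = \sqrt{-339599 + \sqrt{2} \sqrt{\left(- \frac{4}{7} - \frac{17}{7}\right)^{2}}} = \sqrt{-339599 + \sqrt{2} \sqrt{\left(-3\right)^{2}}} = \sqrt{-339599 + \sqrt{2} \sqrt{9}} = \sqrt{-339599 + \sqrt{2} \cdot 3} = \sqrt{-339599 + 3 \sqrt{2}}$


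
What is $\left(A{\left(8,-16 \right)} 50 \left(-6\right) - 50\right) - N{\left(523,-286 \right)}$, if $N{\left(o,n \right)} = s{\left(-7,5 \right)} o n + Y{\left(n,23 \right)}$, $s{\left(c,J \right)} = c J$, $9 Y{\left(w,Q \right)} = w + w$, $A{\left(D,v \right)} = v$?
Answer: $- \frac{47073748}{9} \approx -5.2304 \cdot 10^{6}$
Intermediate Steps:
$Y{\left(w,Q \right)} = \frac{2 w}{9}$ ($Y{\left(w,Q \right)} = \frac{w + w}{9} = \frac{2 w}{9}$)
$s{\left(c,J \right)} = J c$
$N{\left(o,n \right)} = \frac{2 n}{9} - 35 n o$ ($N{\left(o,n \right)} = 5 \left(-7\right) o n + \frac{2 n}{9} = - 35 o n + \frac{2 n}{9} = - 35 n o + \frac{2 n}{9} = \frac{2 n}{9} - 35 n o$)
$\left(A{\left(8,-16 \right)} 50 \left(-6\right) - 50\right) - N{\left(523,-286 \right)} = \left(- 16 \cdot 50 \left(-6\right) - 50\right) - \frac{1}{9} \left(-286\right) \left(2 - 164745\right) = \left(\left(-16\right) \left(-300\right) - 50\right) - \frac{1}{9} \left(-286\right) \left(2 - 164745\right) = \left(4800 - 50\right) - \frac{1}{9} \left(-286\right) \left(-164743\right) = 4750 - \frac{47116498}{9} = - \frac{47073748}{9}$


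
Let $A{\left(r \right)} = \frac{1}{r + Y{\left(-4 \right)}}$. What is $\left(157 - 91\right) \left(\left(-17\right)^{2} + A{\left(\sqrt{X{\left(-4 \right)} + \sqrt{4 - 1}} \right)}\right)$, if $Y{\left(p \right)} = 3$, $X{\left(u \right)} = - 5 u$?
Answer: $19074 + \frac{66}{3 + \sqrt{20 + \sqrt{3}}} \approx 19083.0$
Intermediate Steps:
$A{\left(r \right)} = \frac{1}{3 + r}$ ($A{\left(r \right)} = \frac{1}{r + 3} = \frac{1}{3 + r}$)
$\left(157 - 91\right) \left(\left(-17\right)^{2} + A{\left(\sqrt{X{\left(-4 \right)} + \sqrt{4 - 1}} \right)}\right) = \left(157 - 91\right) \left(\left(-17\right)^{2} + \frac{1}{3 + \sqrt{\left(-5\right) \left(-4\right) + \sqrt{4 - 1}}}\right) = 66 \left(289 + \frac{1}{3 + \sqrt{20 + \sqrt{3}}}\right) = 19074 + \frac{66}{3 + \sqrt{20 + \sqrt{3}}}$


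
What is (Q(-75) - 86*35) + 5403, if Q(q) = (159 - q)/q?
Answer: 59747/25 ≈ 2389.9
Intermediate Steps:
Q(q) = (159 - q)/q
(Q(-75) - 86*35) + 5403 = ((159 - 1*(-75))/(-75) - 86*35) + 5403 = (-(159 + 75)/75 - 3010) + 5403 = (-1/75*234 - 3010) + 5403 = (-78/25 - 3010) + 5403 = -75328/25 + 5403 = 59747/25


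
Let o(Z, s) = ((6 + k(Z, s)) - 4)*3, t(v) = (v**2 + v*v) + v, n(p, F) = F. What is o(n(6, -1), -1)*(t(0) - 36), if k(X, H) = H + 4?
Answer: -540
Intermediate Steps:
k(X, H) = 4 + H
t(v) = v + 2*v**2 (t(v) = (v**2 + v**2) + v = 2*v**2 + v = v + 2*v**2)
o(Z, s) = 18 + 3*s (o(Z, s) = ((6 + (4 + s)) - 4)*3 = ((10 + s) - 4)*3 = (6 + s)*3 = 18 + 3*s)
o(n(6, -1), -1)*(t(0) - 36) = (18 + 3*(-1))*(0*(1 + 2*0) - 36) = (18 - 3)*(0*(1 + 0) - 36) = 15*(0*1 - 36) = 15*(0 - 36) = 15*(-36) = -540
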